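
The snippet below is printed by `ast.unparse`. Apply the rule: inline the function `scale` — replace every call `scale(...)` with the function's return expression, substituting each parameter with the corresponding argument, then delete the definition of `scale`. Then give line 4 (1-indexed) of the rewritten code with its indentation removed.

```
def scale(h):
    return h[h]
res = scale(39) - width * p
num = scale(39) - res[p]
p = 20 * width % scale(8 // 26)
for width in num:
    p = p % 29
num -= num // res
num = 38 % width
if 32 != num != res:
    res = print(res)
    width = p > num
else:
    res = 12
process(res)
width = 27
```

Transformed code:
res = 39[39] - width * p
num = 39[39] - res[p]
p = 20 * width % (8 // 26)[8 // 26]
for width in num:
    p = p % 29
num -= num // res
num = 38 % width
if 32 != num != res:
    res = print(res)
    width = p > num
else:
    res = 12
process(res)
width = 27

for width in num:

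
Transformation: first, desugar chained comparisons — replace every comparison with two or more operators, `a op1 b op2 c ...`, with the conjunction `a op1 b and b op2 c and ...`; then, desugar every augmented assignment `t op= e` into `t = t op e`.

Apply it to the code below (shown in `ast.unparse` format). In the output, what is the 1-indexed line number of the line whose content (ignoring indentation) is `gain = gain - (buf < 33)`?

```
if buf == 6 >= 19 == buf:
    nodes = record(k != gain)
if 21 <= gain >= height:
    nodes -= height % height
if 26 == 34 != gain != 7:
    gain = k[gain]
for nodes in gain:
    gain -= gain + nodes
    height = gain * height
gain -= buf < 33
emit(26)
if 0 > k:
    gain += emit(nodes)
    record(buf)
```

Transformed code:
if buf == 6 and 6 >= 19 and (19 == buf):
    nodes = record(k != gain)
if 21 <= gain and gain >= height:
    nodes = nodes - height % height
if 26 == 34 and 34 != gain and (gain != 7):
    gain = k[gain]
for nodes in gain:
    gain = gain - (gain + nodes)
    height = gain * height
gain = gain - (buf < 33)
emit(26)
if 0 > k:
    gain = gain + emit(nodes)
    record(buf)

10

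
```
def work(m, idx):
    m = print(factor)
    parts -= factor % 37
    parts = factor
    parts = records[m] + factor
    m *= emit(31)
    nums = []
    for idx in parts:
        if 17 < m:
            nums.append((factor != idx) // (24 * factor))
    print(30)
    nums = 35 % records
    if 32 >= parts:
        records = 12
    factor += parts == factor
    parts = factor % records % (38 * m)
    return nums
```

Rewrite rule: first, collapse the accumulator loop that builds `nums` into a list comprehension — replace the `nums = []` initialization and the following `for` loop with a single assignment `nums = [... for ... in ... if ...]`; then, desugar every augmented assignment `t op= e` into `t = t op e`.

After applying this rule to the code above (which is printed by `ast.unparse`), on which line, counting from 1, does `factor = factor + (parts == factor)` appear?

Transformed code:
def work(m, idx):
    m = print(factor)
    parts = parts - factor % 37
    parts = factor
    parts = records[m] + factor
    m = m * emit(31)
    nums = [(factor != idx) // (24 * factor) for idx in parts if 17 < m]
    print(30)
    nums = 35 % records
    if 32 >= parts:
        records = 12
    factor = factor + (parts == factor)
    parts = factor % records % (38 * m)
    return nums

12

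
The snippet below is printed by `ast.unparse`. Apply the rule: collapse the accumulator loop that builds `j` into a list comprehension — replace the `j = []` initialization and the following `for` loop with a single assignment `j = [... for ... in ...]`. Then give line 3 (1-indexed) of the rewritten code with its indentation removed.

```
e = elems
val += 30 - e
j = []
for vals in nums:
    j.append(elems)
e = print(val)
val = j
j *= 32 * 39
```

j = [elems for vals in nums]

Transformed code:
e = elems
val += 30 - e
j = [elems for vals in nums]
e = print(val)
val = j
j *= 32 * 39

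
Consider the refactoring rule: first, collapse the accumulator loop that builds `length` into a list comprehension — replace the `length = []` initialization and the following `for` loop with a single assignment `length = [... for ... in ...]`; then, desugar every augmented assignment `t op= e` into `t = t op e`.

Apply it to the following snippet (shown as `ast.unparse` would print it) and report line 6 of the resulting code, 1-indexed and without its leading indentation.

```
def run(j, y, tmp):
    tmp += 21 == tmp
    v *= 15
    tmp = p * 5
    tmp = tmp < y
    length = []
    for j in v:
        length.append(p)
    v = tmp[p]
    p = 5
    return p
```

Transformed code:
def run(j, y, tmp):
    tmp = tmp + (21 == tmp)
    v = v * 15
    tmp = p * 5
    tmp = tmp < y
    length = [p for j in v]
    v = tmp[p]
    p = 5
    return p

length = [p for j in v]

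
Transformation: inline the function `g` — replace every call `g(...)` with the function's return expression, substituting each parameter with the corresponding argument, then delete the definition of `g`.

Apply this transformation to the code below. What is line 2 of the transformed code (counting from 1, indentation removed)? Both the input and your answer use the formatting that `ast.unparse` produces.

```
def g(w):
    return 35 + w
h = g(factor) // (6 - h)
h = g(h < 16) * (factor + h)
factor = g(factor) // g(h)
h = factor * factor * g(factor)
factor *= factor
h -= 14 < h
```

h = (35 + (h < 16)) * (factor + h)

Transformed code:
h = (35 + factor) // (6 - h)
h = (35 + (h < 16)) * (factor + h)
factor = (35 + factor) // (35 + h)
h = factor * factor * (35 + factor)
factor *= factor
h -= 14 < h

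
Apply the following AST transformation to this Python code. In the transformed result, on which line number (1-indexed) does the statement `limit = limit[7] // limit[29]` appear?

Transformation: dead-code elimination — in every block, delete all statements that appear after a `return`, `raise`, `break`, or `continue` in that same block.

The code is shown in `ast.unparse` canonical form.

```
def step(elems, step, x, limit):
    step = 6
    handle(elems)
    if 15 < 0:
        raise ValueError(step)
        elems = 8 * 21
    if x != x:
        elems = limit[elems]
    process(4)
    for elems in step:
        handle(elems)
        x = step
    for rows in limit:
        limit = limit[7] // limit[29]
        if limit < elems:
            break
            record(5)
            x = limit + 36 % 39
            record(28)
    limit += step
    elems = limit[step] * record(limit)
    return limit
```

Transformed code:
def step(elems, step, x, limit):
    step = 6
    handle(elems)
    if 15 < 0:
        raise ValueError(step)
    if x != x:
        elems = limit[elems]
    process(4)
    for elems in step:
        handle(elems)
        x = step
    for rows in limit:
        limit = limit[7] // limit[29]
        if limit < elems:
            break
    limit += step
    elems = limit[step] * record(limit)
    return limit

13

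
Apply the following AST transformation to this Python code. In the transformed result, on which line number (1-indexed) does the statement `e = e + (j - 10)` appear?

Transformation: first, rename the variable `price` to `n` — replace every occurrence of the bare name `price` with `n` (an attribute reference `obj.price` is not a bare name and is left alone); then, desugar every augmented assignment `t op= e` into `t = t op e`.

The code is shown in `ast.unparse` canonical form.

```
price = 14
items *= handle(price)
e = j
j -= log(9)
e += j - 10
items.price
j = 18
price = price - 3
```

5

Transformed code:
n = 14
items = items * handle(n)
e = j
j = j - log(9)
e = e + (j - 10)
items.price
j = 18
n = n - 3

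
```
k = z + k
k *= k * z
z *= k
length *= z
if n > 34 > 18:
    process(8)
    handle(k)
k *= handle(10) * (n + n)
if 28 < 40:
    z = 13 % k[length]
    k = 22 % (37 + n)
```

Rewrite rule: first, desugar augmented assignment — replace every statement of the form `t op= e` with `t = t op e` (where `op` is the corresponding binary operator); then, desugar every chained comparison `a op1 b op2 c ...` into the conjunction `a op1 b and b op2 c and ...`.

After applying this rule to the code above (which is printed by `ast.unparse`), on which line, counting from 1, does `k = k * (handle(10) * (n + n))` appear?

8

Transformed code:
k = z + k
k = k * (k * z)
z = z * k
length = length * z
if n > 34 and 34 > 18:
    process(8)
    handle(k)
k = k * (handle(10) * (n + n))
if 28 < 40:
    z = 13 % k[length]
    k = 22 % (37 + n)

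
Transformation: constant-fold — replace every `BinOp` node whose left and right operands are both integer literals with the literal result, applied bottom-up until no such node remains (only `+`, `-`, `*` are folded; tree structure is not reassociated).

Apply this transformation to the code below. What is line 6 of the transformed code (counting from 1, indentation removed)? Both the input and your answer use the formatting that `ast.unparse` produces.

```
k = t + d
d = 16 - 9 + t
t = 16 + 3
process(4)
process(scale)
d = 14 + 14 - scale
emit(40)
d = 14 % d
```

Transformed code:
k = t + d
d = 7 + t
t = 19
process(4)
process(scale)
d = 28 - scale
emit(40)
d = 14 % d

d = 28 - scale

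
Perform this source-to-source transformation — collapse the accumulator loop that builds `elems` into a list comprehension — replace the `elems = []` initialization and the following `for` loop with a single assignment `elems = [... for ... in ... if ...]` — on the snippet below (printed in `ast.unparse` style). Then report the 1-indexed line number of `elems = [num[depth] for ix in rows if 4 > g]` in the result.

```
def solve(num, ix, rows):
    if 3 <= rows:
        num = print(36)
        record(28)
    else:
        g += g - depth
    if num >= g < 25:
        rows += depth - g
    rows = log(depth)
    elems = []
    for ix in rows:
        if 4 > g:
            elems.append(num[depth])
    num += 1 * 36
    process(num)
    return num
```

10

Transformed code:
def solve(num, ix, rows):
    if 3 <= rows:
        num = print(36)
        record(28)
    else:
        g += g - depth
    if num >= g < 25:
        rows += depth - g
    rows = log(depth)
    elems = [num[depth] for ix in rows if 4 > g]
    num += 1 * 36
    process(num)
    return num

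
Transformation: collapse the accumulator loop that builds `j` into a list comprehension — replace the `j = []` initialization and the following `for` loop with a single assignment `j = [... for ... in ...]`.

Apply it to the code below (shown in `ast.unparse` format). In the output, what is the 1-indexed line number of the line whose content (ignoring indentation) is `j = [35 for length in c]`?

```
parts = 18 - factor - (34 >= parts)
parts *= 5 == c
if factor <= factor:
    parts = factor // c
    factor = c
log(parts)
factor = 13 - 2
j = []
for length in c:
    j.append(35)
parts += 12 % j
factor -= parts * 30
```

8

Transformed code:
parts = 18 - factor - (34 >= parts)
parts *= 5 == c
if factor <= factor:
    parts = factor // c
    factor = c
log(parts)
factor = 13 - 2
j = [35 for length in c]
parts += 12 % j
factor -= parts * 30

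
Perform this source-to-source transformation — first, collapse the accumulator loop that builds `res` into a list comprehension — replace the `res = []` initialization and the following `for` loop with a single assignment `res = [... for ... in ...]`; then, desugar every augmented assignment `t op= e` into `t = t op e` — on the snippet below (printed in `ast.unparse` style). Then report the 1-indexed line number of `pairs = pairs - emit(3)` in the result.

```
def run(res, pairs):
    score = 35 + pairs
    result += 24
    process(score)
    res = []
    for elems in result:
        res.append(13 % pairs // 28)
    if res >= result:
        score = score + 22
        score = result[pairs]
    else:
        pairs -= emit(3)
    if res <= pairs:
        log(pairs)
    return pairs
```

Transformed code:
def run(res, pairs):
    score = 35 + pairs
    result = result + 24
    process(score)
    res = [13 % pairs // 28 for elems in result]
    if res >= result:
        score = score + 22
        score = result[pairs]
    else:
        pairs = pairs - emit(3)
    if res <= pairs:
        log(pairs)
    return pairs

10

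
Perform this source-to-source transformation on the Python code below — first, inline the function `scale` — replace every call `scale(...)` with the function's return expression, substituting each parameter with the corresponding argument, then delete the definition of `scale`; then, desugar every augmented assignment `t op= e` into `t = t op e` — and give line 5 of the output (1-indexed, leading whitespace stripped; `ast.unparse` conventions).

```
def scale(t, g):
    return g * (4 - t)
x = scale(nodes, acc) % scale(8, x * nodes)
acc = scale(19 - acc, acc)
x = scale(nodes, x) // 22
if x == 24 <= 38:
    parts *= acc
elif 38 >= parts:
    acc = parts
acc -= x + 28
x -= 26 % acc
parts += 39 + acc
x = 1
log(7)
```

parts = parts * acc

Transformed code:
x = acc * (4 - nodes) % (x * nodes * (4 - 8))
acc = acc * (4 - (19 - acc))
x = x * (4 - nodes) // 22
if x == 24 <= 38:
    parts = parts * acc
elif 38 >= parts:
    acc = parts
acc = acc - (x + 28)
x = x - 26 % acc
parts = parts + (39 + acc)
x = 1
log(7)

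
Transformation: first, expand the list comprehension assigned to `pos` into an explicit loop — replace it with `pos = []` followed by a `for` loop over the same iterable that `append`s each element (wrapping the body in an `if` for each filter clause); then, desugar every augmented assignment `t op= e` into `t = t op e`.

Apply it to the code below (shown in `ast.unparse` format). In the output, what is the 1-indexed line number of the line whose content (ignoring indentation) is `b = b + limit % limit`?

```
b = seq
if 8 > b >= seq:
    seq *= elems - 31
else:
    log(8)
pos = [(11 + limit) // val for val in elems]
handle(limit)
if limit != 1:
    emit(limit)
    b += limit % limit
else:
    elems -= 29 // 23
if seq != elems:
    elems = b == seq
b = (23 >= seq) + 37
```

12

Transformed code:
b = seq
if 8 > b >= seq:
    seq = seq * (elems - 31)
else:
    log(8)
pos = []
for val in elems:
    pos.append((11 + limit) // val)
handle(limit)
if limit != 1:
    emit(limit)
    b = b + limit % limit
else:
    elems = elems - 29 // 23
if seq != elems:
    elems = b == seq
b = (23 >= seq) + 37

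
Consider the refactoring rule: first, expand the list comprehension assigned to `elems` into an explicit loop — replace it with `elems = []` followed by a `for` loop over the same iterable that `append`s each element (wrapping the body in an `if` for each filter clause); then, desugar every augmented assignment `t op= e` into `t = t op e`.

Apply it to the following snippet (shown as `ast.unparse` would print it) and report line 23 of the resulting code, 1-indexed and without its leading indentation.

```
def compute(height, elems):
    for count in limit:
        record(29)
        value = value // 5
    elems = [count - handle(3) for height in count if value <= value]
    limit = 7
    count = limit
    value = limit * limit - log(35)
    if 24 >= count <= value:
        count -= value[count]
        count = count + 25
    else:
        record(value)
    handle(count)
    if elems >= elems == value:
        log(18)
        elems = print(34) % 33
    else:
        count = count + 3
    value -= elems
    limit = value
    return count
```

Transformed code:
def compute(height, elems):
    for count in limit:
        record(29)
        value = value // 5
    elems = []
    for height in count:
        if value <= value:
            elems.append(count - handle(3))
    limit = 7
    count = limit
    value = limit * limit - log(35)
    if 24 >= count <= value:
        count = count - value[count]
        count = count + 25
    else:
        record(value)
    handle(count)
    if elems >= elems == value:
        log(18)
        elems = print(34) % 33
    else:
        count = count + 3
    value = value - elems
    limit = value
    return count

value = value - elems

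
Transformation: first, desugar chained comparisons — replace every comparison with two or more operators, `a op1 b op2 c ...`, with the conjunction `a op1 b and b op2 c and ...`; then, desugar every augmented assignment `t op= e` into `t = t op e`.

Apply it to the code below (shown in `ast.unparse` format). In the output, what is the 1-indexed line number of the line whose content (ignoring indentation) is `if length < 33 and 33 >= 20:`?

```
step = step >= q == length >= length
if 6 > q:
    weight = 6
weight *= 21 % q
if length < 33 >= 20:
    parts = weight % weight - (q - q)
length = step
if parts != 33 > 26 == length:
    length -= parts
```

5

Transformed code:
step = step >= q and q == length and (length >= length)
if 6 > q:
    weight = 6
weight = weight * (21 % q)
if length < 33 and 33 >= 20:
    parts = weight % weight - (q - q)
length = step
if parts != 33 and 33 > 26 and (26 == length):
    length = length - parts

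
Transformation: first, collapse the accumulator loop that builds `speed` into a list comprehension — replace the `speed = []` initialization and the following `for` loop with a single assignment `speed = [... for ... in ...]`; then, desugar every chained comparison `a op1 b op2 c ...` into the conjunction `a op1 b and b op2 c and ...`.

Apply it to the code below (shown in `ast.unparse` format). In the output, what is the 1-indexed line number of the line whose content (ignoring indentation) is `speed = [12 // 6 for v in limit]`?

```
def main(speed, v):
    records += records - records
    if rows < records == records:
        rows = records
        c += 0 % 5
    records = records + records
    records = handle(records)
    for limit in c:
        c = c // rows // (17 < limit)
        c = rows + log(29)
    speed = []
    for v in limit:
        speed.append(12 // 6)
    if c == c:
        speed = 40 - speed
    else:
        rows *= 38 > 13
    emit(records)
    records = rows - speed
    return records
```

Transformed code:
def main(speed, v):
    records += records - records
    if rows < records and records == records:
        rows = records
        c += 0 % 5
    records = records + records
    records = handle(records)
    for limit in c:
        c = c // rows // (17 < limit)
        c = rows + log(29)
    speed = [12 // 6 for v in limit]
    if c == c:
        speed = 40 - speed
    else:
        rows *= 38 > 13
    emit(records)
    records = rows - speed
    return records

11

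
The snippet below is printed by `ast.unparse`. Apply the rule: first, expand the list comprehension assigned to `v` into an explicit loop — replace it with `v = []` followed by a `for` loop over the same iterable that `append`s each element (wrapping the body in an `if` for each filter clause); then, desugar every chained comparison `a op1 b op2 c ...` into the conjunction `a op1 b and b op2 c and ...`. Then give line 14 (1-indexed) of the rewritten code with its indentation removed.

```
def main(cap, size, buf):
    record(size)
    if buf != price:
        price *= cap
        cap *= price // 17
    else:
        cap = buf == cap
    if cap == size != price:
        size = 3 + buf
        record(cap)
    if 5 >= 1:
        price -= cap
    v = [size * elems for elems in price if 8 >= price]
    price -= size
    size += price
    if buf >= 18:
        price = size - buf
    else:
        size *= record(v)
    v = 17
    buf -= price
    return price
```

for elems in price:

Transformed code:
def main(cap, size, buf):
    record(size)
    if buf != price:
        price *= cap
        cap *= price // 17
    else:
        cap = buf == cap
    if cap == size and size != price:
        size = 3 + buf
        record(cap)
    if 5 >= 1:
        price -= cap
    v = []
    for elems in price:
        if 8 >= price:
            v.append(size * elems)
    price -= size
    size += price
    if buf >= 18:
        price = size - buf
    else:
        size *= record(v)
    v = 17
    buf -= price
    return price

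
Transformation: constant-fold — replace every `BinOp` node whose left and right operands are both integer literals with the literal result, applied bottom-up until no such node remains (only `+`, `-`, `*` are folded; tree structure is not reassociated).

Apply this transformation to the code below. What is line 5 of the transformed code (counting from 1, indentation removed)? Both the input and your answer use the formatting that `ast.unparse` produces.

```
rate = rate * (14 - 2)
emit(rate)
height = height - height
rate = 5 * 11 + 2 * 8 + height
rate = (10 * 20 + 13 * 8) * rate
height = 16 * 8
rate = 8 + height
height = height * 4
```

rate = 304 * rate

Transformed code:
rate = rate * 12
emit(rate)
height = height - height
rate = 71 + height
rate = 304 * rate
height = 128
rate = 8 + height
height = height * 4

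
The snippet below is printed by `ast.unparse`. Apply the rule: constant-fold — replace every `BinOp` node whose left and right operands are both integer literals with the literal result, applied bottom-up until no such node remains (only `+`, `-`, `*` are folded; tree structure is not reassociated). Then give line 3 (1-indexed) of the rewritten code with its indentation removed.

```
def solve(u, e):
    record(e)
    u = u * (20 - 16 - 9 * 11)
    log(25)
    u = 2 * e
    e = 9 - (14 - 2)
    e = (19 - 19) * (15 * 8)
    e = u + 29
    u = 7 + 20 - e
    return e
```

Transformed code:
def solve(u, e):
    record(e)
    u = u * -95
    log(25)
    u = 2 * e
    e = -3
    e = 0
    e = u + 29
    u = 27 - e
    return e

u = u * -95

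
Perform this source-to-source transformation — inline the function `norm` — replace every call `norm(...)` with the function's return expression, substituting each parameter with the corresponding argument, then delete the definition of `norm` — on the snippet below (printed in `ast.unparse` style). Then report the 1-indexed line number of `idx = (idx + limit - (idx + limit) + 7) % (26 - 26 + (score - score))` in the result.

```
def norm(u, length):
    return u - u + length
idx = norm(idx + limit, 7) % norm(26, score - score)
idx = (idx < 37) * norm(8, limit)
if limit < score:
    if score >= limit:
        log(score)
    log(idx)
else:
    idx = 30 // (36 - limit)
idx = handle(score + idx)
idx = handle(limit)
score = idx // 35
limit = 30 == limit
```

1

Transformed code:
idx = (idx + limit - (idx + limit) + 7) % (26 - 26 + (score - score))
idx = (idx < 37) * (8 - 8 + limit)
if limit < score:
    if score >= limit:
        log(score)
    log(idx)
else:
    idx = 30 // (36 - limit)
idx = handle(score + idx)
idx = handle(limit)
score = idx // 35
limit = 30 == limit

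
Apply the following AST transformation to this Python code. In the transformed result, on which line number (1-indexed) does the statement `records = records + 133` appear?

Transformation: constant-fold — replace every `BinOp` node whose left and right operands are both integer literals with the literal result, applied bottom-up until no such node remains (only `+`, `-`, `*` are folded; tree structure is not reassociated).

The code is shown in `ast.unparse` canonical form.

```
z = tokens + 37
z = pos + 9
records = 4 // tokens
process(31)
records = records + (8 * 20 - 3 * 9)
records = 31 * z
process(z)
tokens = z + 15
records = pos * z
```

Transformed code:
z = tokens + 37
z = pos + 9
records = 4 // tokens
process(31)
records = records + 133
records = 31 * z
process(z)
tokens = z + 15
records = pos * z

5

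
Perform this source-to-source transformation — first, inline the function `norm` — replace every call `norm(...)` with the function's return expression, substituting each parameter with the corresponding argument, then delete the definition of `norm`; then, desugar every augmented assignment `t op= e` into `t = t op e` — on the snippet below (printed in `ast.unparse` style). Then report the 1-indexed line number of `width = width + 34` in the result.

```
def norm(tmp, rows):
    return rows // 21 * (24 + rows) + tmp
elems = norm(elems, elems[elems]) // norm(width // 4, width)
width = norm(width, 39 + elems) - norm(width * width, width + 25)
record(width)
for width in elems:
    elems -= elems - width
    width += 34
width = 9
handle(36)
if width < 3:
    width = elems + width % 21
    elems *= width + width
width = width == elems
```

6

Transformed code:
elems = (elems[elems] // 21 * (24 + elems[elems]) + elems) // (width // 21 * (24 + width) + width // 4)
width = (39 + elems) // 21 * (24 + (39 + elems)) + width - ((width + 25) // 21 * (24 + (width + 25)) + width * width)
record(width)
for width in elems:
    elems = elems - (elems - width)
    width = width + 34
width = 9
handle(36)
if width < 3:
    width = elems + width % 21
    elems = elems * (width + width)
width = width == elems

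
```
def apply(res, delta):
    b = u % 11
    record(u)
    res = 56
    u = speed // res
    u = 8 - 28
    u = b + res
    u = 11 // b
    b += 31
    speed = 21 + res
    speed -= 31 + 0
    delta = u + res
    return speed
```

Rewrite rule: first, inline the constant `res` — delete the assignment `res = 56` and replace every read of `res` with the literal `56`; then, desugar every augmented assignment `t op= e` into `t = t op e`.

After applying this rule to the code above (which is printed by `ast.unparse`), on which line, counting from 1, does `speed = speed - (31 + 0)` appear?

10

Transformed code:
def apply(res, delta):
    b = u % 11
    record(u)
    u = speed // 56
    u = 8 - 28
    u = b + 56
    u = 11 // b
    b = b + 31
    speed = 21 + 56
    speed = speed - (31 + 0)
    delta = u + 56
    return speed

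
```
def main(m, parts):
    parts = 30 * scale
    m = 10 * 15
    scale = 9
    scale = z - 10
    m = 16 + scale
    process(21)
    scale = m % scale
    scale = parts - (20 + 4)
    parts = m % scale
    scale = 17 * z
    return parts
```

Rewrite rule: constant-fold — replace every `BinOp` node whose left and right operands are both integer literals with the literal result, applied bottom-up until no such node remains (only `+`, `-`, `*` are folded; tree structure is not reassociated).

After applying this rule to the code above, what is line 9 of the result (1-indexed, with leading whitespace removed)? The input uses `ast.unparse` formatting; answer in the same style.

Transformed code:
def main(m, parts):
    parts = 30 * scale
    m = 150
    scale = 9
    scale = z - 10
    m = 16 + scale
    process(21)
    scale = m % scale
    scale = parts - 24
    parts = m % scale
    scale = 17 * z
    return parts

scale = parts - 24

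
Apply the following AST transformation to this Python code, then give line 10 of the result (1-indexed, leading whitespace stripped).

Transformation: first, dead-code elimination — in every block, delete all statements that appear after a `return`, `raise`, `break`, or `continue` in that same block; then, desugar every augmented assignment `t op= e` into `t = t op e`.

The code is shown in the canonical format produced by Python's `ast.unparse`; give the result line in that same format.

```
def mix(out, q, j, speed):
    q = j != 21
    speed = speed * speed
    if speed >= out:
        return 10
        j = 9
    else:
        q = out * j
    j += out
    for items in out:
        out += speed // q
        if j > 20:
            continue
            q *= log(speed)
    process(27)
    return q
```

Transformed code:
def mix(out, q, j, speed):
    q = j != 21
    speed = speed * speed
    if speed >= out:
        return 10
    else:
        q = out * j
    j = j + out
    for items in out:
        out = out + speed // q
        if j > 20:
            continue
    process(27)
    return q

out = out + speed // q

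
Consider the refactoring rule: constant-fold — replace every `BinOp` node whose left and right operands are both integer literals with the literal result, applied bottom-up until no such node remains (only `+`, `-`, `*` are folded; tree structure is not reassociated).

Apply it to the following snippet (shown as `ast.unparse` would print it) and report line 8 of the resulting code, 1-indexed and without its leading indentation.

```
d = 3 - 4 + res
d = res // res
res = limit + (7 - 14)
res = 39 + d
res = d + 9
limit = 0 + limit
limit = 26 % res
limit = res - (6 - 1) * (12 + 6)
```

limit = res - 90

Transformed code:
d = -1 + res
d = res // res
res = limit + -7
res = 39 + d
res = d + 9
limit = 0 + limit
limit = 26 % res
limit = res - 90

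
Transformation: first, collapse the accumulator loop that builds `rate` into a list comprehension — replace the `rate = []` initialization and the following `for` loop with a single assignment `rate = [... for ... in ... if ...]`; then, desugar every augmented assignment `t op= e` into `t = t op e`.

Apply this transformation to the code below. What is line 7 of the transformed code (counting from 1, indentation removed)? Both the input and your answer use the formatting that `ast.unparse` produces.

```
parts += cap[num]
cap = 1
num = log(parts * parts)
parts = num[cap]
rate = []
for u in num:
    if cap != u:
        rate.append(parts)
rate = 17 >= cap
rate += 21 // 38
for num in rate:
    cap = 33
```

Transformed code:
parts = parts + cap[num]
cap = 1
num = log(parts * parts)
parts = num[cap]
rate = [parts for u in num if cap != u]
rate = 17 >= cap
rate = rate + 21 // 38
for num in rate:
    cap = 33

rate = rate + 21 // 38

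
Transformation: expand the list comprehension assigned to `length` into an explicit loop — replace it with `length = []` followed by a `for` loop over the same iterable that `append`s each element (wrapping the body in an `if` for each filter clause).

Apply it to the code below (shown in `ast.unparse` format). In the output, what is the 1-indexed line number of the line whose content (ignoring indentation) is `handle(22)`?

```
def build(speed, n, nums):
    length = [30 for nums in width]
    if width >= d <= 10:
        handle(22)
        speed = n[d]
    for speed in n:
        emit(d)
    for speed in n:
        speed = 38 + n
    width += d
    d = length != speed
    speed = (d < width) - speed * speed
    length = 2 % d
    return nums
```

Transformed code:
def build(speed, n, nums):
    length = []
    for nums in width:
        length.append(30)
    if width >= d <= 10:
        handle(22)
        speed = n[d]
    for speed in n:
        emit(d)
    for speed in n:
        speed = 38 + n
    width += d
    d = length != speed
    speed = (d < width) - speed * speed
    length = 2 % d
    return nums

6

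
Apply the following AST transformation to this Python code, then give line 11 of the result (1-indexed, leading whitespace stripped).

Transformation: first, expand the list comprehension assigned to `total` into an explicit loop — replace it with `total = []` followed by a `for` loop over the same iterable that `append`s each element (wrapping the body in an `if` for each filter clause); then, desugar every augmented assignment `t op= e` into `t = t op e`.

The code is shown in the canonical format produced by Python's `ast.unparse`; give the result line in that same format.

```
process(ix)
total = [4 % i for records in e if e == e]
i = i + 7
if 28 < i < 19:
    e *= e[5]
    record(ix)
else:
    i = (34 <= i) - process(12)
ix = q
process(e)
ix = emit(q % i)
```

Transformed code:
process(ix)
total = []
for records in e:
    if e == e:
        total.append(4 % i)
i = i + 7
if 28 < i < 19:
    e = e * e[5]
    record(ix)
else:
    i = (34 <= i) - process(12)
ix = q
process(e)
ix = emit(q % i)

i = (34 <= i) - process(12)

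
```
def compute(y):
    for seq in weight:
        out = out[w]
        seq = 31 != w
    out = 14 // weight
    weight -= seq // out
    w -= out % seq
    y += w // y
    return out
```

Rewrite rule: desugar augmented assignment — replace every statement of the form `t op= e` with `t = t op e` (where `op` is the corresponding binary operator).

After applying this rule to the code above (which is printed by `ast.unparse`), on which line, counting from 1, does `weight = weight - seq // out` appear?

Transformed code:
def compute(y):
    for seq in weight:
        out = out[w]
        seq = 31 != w
    out = 14 // weight
    weight = weight - seq // out
    w = w - out % seq
    y = y + w // y
    return out

6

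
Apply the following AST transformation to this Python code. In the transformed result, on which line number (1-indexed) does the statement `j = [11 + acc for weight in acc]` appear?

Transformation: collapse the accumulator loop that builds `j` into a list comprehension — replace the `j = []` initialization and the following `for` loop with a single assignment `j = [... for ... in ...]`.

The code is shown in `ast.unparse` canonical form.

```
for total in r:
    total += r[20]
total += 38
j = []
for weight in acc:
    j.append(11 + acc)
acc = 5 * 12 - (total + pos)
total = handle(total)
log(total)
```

Transformed code:
for total in r:
    total += r[20]
total += 38
j = [11 + acc for weight in acc]
acc = 5 * 12 - (total + pos)
total = handle(total)
log(total)

4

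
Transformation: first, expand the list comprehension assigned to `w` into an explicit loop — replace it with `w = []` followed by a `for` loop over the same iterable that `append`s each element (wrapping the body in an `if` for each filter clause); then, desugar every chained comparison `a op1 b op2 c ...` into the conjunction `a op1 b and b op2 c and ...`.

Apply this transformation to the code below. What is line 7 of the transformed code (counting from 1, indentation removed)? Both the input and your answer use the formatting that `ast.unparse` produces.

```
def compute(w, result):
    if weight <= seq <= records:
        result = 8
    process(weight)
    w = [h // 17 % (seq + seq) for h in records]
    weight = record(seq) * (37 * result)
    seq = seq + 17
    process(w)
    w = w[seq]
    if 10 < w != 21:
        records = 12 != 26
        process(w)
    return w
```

Transformed code:
def compute(w, result):
    if weight <= seq and seq <= records:
        result = 8
    process(weight)
    w = []
    for h in records:
        w.append(h // 17 % (seq + seq))
    weight = record(seq) * (37 * result)
    seq = seq + 17
    process(w)
    w = w[seq]
    if 10 < w and w != 21:
        records = 12 != 26
        process(w)
    return w

w.append(h // 17 % (seq + seq))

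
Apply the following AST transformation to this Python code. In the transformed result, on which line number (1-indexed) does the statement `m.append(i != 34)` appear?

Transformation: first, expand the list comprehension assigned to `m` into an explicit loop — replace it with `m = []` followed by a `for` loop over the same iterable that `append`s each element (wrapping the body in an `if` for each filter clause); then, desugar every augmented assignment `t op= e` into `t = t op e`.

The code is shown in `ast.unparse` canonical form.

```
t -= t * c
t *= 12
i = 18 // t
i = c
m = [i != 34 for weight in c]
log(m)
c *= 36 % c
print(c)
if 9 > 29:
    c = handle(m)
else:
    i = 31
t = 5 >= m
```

7

Transformed code:
t = t - t * c
t = t * 12
i = 18 // t
i = c
m = []
for weight in c:
    m.append(i != 34)
log(m)
c = c * (36 % c)
print(c)
if 9 > 29:
    c = handle(m)
else:
    i = 31
t = 5 >= m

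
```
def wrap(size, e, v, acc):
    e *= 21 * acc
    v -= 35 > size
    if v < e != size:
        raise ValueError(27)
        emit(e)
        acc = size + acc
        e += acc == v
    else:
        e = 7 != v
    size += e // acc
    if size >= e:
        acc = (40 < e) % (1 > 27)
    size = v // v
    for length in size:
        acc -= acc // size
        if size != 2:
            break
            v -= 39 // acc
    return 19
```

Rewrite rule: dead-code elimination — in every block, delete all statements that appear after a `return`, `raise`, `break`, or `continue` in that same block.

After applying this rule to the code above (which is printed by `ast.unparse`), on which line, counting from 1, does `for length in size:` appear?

12

Transformed code:
def wrap(size, e, v, acc):
    e *= 21 * acc
    v -= 35 > size
    if v < e != size:
        raise ValueError(27)
    else:
        e = 7 != v
    size += e // acc
    if size >= e:
        acc = (40 < e) % (1 > 27)
    size = v // v
    for length in size:
        acc -= acc // size
        if size != 2:
            break
    return 19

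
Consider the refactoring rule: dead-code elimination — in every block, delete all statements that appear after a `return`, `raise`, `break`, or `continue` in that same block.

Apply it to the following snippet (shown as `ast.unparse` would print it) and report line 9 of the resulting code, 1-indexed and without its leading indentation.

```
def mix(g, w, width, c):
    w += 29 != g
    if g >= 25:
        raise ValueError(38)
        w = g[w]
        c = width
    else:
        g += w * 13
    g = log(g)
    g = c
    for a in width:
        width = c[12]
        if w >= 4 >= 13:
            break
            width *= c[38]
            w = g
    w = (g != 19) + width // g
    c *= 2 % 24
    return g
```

for a in width:

Transformed code:
def mix(g, w, width, c):
    w += 29 != g
    if g >= 25:
        raise ValueError(38)
    else:
        g += w * 13
    g = log(g)
    g = c
    for a in width:
        width = c[12]
        if w >= 4 >= 13:
            break
    w = (g != 19) + width // g
    c *= 2 % 24
    return g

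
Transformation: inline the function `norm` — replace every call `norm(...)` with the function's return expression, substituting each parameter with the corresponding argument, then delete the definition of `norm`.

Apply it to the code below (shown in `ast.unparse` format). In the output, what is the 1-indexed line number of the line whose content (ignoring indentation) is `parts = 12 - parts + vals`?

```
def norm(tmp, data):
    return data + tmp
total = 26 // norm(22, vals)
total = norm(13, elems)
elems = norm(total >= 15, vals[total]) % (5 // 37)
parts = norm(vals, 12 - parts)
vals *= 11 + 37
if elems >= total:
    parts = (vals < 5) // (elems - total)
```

Transformed code:
total = 26 // (vals + 22)
total = elems + 13
elems = (vals[total] + (total >= 15)) % (5 // 37)
parts = 12 - parts + vals
vals *= 11 + 37
if elems >= total:
    parts = (vals < 5) // (elems - total)

4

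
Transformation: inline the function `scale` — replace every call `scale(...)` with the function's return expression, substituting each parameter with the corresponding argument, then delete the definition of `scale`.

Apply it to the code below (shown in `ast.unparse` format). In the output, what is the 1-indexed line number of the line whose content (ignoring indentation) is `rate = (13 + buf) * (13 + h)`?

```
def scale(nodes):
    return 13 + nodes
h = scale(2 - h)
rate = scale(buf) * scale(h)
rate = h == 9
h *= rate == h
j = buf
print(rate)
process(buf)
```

Transformed code:
h = 13 + (2 - h)
rate = (13 + buf) * (13 + h)
rate = h == 9
h *= rate == h
j = buf
print(rate)
process(buf)

2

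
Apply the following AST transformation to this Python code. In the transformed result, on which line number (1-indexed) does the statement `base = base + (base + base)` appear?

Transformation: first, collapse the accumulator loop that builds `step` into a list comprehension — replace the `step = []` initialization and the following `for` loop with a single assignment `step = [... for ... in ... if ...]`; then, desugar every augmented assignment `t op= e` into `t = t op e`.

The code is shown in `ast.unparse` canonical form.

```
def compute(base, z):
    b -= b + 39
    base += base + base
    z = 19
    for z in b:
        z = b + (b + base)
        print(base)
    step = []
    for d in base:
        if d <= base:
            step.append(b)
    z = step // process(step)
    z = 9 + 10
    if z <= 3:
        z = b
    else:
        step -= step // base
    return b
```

Transformed code:
def compute(base, z):
    b = b - (b + 39)
    base = base + (base + base)
    z = 19
    for z in b:
        z = b + (b + base)
        print(base)
    step = [b for d in base if d <= base]
    z = step // process(step)
    z = 9 + 10
    if z <= 3:
        z = b
    else:
        step = step - step // base
    return b

3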